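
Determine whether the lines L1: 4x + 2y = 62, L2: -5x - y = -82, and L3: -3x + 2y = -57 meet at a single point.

Intersecting L1 and L2: solving the 2×2 system gives (x, y) = (17, -3).
Substitute into L3: (-3)(17) + (2)(-3) = -57.
This equals -57, so (17, -3) lies on all three lines and they are concurrent.

Yes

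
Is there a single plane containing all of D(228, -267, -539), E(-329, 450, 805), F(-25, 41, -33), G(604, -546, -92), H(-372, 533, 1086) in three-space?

No

The plane through D, E, F has normal n = DE × DF = (-51150, -58190, 9845) and equation n·P = -1431925.
Checking the remaining points: n·G = -28600, n·H = -1295800.
Since n·G = -28600 ≠ -1431925, G is off the plane and the points are not all coplanar.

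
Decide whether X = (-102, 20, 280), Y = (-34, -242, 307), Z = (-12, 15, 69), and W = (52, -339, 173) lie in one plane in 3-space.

No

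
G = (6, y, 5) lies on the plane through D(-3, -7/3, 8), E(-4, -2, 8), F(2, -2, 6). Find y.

Coplanarity requires DE · (DF × DG) = 0.
DE = (-1, 1/3, 0), DF = (5, 1/3, -2); the triple product is linear in y with coefficient -2 and constant term -14/3.
Setting it to zero: y = -7/3.

-7/3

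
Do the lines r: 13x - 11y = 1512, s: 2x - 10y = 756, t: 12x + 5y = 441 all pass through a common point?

Lines aᵢx + bᵢy = cᵢ with pairwise distinct directions are concurrent exactly when det[aᵢ bᵢ cᵢ] = 0.
Here the determinant is 0.
It vanishes, so the lines are concurrent at (63, -63).

Yes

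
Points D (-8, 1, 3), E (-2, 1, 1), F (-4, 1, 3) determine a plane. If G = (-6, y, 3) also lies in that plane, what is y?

1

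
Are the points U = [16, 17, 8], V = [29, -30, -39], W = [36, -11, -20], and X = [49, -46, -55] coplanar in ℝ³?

Yes

The four points are coplanar iff the 3×3 determinant with rows UV, UW, UX is zero.
Rows: (13, -47, -47), (20, -28, -28), (33, -63, -63).
Expanding along the first row: (13)(0) − (-47)(-336) + (-47)(-336) = 0.
Zero determinant ⇒ coplanar.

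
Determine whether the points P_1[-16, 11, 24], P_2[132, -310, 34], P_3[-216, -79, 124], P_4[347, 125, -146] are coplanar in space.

No

The four points are coplanar iff the 3×3 determinant with rows P_1P_2, P_1P_3, P_1P_4 is zero.
Rows: (148, -321, 10), (-200, -90, 100), (363, 114, -170).
Expanding along the first row: (148)(3900) − (-321)(-2300) + (10)(9870) = -62400.
Nonzero ⇒ not coplanar.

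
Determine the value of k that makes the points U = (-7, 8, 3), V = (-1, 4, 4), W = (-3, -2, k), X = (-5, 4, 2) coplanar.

0

Normal to plane UVX: n = (8, 8, -16); plane equation n·P = -40.
Requiring n·W = -40: (-16)k + (-40) = -40.
So k = 0.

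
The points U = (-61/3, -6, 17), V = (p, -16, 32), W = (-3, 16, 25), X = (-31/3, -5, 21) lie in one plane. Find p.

19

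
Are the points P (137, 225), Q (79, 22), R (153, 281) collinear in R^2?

PQ = (-58, -203), PR = (16, 56).
Checking proportionality: PR = -8/29·PQ, so the vectors are parallel and the points are collinear.

Yes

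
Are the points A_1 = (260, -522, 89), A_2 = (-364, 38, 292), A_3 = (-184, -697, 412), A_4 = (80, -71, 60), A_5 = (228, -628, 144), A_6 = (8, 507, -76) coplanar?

The plane through A_1, A_2, A_3 has normal n = A_1A_2 × A_1A_3 = (216405, 111420, 357840) and equation n·P = 29951820.
Checking the remaining points: n·A_4 = 30871980, n·A_5 = 30897540, n·A_6 = 31025340.
Since n·A_4 = 30871980 ≠ 29951820, A_4 is off the plane and the points are not all coplanar.

No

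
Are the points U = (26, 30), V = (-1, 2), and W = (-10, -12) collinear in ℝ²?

UV = (-27, -28), UW = (-36, -42).
det[UV; UW] = (-27)(-42) − (-28)(-36) = 126.
The determinant is nonzero, so they are not collinear.

No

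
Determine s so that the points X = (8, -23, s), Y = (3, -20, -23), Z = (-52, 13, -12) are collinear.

Collinearity requires XY × XZ = 0; each component is linear in s.
The x-component gives (33)s + (792) = 0, so s = -24.
The remaining components then also vanish.

-24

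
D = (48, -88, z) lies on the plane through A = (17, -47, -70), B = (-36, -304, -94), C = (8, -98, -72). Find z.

-2

The plane through A, B, C has equation −710x + 110y + 390z = -44540.
Substituting D: (390)z + (-43760) = -44540, so z = -2.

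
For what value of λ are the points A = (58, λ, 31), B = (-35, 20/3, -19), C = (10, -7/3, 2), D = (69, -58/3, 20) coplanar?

Coplanarity ⇔ det[AB; AC; AD] = 0.
Expanding, this is linear in λ: (-429)λ + (-3575) = 0.
So λ = -25/3.

-25/3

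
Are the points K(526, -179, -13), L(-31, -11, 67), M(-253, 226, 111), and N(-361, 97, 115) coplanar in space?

Yes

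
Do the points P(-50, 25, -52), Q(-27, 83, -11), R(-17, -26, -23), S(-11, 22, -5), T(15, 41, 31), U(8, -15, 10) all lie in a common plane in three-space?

The plane through P, Q, R has normal n = PQ × PR = (3773, 686, -3087) and equation n·X = -10976.
Checking the remaining points: n·S = -10976, n·T = -10976, n·U = -10976.
All equal -10976, so all 6 points lie in one plane.

Yes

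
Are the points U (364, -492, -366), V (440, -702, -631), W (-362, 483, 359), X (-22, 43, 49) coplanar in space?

No

A normal to the plane through U, V, W is n = UV × UW = (106125, 137290, -78360).
The plane has equation n·P = -237420. For X: n·X = -270920.
-270920 ≠ -237420, so X is off the plane.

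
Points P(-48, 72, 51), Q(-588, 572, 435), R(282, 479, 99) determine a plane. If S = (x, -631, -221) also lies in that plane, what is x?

-68

The plane through P, Q, R has equation −132288x + 152640y − 384780z = -2283876.
Substituting S: (-132288)x + (-11279460) = -2283876, so x = -68.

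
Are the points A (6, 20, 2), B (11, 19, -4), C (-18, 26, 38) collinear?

No

AB = (5, -1, -6), AC = (-24, 6, 36).
Comparing components 3 and 1: (-6)(-24) − (5)(36) = -36 ≠ 0, so AB and AC are not parallel and the points are not collinear.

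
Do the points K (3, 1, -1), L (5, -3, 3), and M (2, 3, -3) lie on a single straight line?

Yes

KL = (2, -4, 4), KM = (-1, 2, -2).
KL × KM = (0, 0, 0).
The cross product vanishes, so the three points are collinear.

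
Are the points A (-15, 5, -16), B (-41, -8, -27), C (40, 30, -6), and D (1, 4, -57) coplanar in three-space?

Yes

With A as base: AB = (-26, -13, -11), AC = (55, 25, 10), AD = (16, -1, -41).
AC × AD = (-1015, 2415, -455).
AB · (AC × AD) = 0.
The scalar triple product vanishes, so the four points are coplanar.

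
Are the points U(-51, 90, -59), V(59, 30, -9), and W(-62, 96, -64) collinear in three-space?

UV = (110, -60, 50), UW = (-11, 6, -5).
Each component of UW is -1/10 times the corresponding component of UV, so UW = -1/10·UV and the points are collinear.

Yes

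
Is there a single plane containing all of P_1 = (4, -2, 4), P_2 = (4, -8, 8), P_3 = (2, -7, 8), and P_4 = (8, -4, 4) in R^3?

Yes

With P_1 as base: P_1P_2 = (0, -6, 4), P_1P_3 = (-2, -5, 4), P_1P_4 = (4, -2, 0).
P_1P_3 × P_1P_4 = (8, 16, 24).
P_1P_2 · (P_1P_3 × P_1P_4) = 0.
The scalar triple product vanishes, so the four points are coplanar.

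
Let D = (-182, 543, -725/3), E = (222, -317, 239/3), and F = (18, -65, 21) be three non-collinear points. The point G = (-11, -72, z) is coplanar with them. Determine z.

37

The plane through D, E, F has equation −(91568/3)x − (125552/3)y − 73632z = 1873840/3.
Substituting G: (-73632)z + (10046992/3) = 1873840/3, so z = 37.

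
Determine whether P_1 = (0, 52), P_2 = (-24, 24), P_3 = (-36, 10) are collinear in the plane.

Yes

P_1P_2 = (-24, -28), P_1P_3 = (-36, -42).
Checking proportionality: P_1P_3 = 3/2·P_1P_2, so the vectors are parallel and the points are collinear.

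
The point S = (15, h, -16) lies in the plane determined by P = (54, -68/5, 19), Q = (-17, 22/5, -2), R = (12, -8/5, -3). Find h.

Coplanarity requires PQ · (PR × PS) = 0.
PQ = (-71, 18, -21), PR = (-42, 12, -22); the triple product is linear in h with coefficient -680 and constant term -272.
Setting it to zero: h = -2/5.

-2/5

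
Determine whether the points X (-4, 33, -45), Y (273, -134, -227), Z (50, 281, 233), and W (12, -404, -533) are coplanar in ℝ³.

No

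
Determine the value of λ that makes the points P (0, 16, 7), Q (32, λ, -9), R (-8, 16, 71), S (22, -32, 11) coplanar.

-48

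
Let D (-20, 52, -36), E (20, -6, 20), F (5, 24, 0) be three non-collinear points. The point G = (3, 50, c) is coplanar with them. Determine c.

A normal to the plane is n = DE × DF = (-520, -40, 330).
G lies in the plane iff n · DG = 0.
This gives (330)c + (0) = 0, so c = 0.

0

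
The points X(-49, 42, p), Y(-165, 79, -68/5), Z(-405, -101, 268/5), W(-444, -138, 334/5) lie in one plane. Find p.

-48/5

Coplanarity ⇔ det[XY; XZ; XW] = 0.
Expanding, this is linear in p: (-1860)p + (-17856) = 0.
So p = -48/5.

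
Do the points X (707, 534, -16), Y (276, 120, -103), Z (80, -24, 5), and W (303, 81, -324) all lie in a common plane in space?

With X as base: XY = (-431, -414, -87), XZ = (-627, -558, 21), XW = (-404, -453, -308).
XZ × XW = (181377, -201600, 58599).
XY · (XZ × XW) = 190800.
Since 190800 ≠ 0, the four points are not coplanar.

No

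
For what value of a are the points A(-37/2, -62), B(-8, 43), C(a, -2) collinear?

-25/2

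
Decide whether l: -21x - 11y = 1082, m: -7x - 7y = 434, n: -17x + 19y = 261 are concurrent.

No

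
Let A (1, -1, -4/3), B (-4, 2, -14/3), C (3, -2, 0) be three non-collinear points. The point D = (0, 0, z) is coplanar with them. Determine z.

-2

Coplanarity requires AB · (AC × AD) = 0.
AB = (-5, 3, -10/3), AC = (2, -1, 4/3); the triple product is linear in z with coefficient -1 and constant term -2.
Setting it to zero: z = -2.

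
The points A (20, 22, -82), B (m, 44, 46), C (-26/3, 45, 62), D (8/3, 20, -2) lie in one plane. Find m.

Coplanarity ⇔ det[AB; AC; AD] = 0.
Expanding, this is linear in m: (2128)m + (34048/3) = 0.
So m = -16/3.

-16/3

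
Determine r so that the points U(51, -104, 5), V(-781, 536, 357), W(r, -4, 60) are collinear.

Collinearity requires UV × UW = 0; each component is linear in r.
The y-component gives (352)r + (27808) = 0, so r = -79.
The remaining components then also vanish.

-79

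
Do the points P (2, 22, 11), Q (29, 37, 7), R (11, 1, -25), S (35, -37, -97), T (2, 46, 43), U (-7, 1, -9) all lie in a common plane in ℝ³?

Yes

The plane through P, Q, R has normal n = PQ × PR = (-624, 936, -702) and equation n·X = 11622.
Checking the remaining points: n·S = 11622, n·T = 11622, n·U = 11622.
All equal 11622, so all 6 points lie in one plane.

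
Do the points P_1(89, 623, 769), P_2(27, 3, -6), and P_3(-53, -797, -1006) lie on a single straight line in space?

Yes

P_1P_2 = (-62, -620, -775), P_1P_3 = (-142, -1420, -1775).
P_1P_2 × P_1P_3 = (0, 0, 0).
The cross product vanishes, so the three points are collinear.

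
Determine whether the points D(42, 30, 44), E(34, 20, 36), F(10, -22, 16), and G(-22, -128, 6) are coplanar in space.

Yes

A normal to the plane through D, E, F is n = DE × DF = (-136, 32, 96).
The plane has equation n·P = -528. For G: n·G = -528.
Equal, so G lies in the plane and all four are coplanar.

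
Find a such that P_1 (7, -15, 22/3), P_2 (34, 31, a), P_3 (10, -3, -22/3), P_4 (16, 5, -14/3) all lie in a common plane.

-2/3

The points are coplanar iff P_1P_2 · (P_1P_3 × P_1P_4) = 0.
Expanding, this is linear in a: (-48)a + (-32) = 0.
So a = -2/3.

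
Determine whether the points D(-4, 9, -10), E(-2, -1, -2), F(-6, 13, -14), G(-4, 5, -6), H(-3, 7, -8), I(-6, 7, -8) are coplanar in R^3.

No

The plane through D, E, F has normal n = DE × DF = (8, -8, -12) and equation n·P = 16.
Checking the remaining points: n·G = 0, n·H = 16, n·I = -8.
Since n·G = 0 ≠ 16, G is off the plane and the points are not all coplanar.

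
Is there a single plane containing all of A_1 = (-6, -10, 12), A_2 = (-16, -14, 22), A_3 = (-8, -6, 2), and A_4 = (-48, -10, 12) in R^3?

A normal to the plane through A_1, A_2, A_3 is n = A_1A_2 × A_1A_3 = (0, -120, -48).
The plane has equation n·P = 624. For A_4: n·A_4 = 624.
Equal, so A_4 lies in the plane and all four are coplanar.

Yes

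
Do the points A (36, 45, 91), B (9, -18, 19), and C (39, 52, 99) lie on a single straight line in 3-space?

AB = (-27, -63, -72), AC = (3, 7, 8).
Each component of AC is -1/9 times the corresponding component of AB, so AC = -1/9·AB and the points are collinear.

Yes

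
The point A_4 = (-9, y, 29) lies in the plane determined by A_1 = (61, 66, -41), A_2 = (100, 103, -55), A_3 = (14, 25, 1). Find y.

6

A normal to the plane is n = A_1A_2 × A_1A_3 = (980, -980, 140).
A_4 lies in the plane iff n · A_1A_4 = 0.
This gives (-980)y + (5880) = 0, so y = 6.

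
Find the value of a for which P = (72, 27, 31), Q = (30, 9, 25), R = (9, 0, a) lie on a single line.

22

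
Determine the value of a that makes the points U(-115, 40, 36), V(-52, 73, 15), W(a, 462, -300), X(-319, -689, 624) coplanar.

45

Normal to plane UVX: n = (4095, -32760, -39195); plane equation n·P = -3192345.
Requiring n·W = -3192345: (4095)a + (-3376620) = -3192345.
So a = 45.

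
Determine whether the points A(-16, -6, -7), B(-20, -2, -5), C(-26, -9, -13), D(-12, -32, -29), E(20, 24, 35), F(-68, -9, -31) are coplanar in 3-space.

The plane through A, B, C has normal n = AB × AC = (-18, -44, 52) and equation n·P = 188.
Checking the remaining points: n·D = 116, n·E = 404, n·F = 8.
Since n·D = 116 ≠ 188, D is off the plane and the points are not all coplanar.

No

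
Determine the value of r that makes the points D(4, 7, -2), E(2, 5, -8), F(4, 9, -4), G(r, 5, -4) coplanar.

Normal to plane DEF: n = (16, -4, -4); plane equation n·P = 44.
Requiring n·G = 44: (16)r + (-4) = 44.
So r = 3.

3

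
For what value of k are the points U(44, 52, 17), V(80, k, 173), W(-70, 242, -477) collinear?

-8

Collinearity requires UV × UW = 0; each component is linear in k.
The x-component gives (-494)k + (-3952) = 0, so k = -8.
The remaining components then also vanish.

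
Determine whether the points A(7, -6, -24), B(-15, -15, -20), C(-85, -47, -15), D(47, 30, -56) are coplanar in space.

With A as base: AB = (-22, -9, 4), AC = (-92, -41, 9), AD = (40, 36, -32).
AC × AD = (988, -2584, -1672).
AB · (AC × AD) = -5168.
Since -5168 ≠ 0, the four points are not coplanar.

No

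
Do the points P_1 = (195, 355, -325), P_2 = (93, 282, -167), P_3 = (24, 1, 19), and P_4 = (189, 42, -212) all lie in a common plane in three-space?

No

The four points are coplanar iff the 3×3 determinant with rows P_1P_2, P_1P_3, P_1P_4 is zero.
Rows: (-102, -73, 158), (-171, -354, 344), (-6, -313, 113).
Expanding along the first row: (-102)(67670) − (-73)(-17259) + (158)(51399) = -41205.
Nonzero ⇒ not coplanar.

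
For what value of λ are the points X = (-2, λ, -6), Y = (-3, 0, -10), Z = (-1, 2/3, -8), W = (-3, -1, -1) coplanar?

0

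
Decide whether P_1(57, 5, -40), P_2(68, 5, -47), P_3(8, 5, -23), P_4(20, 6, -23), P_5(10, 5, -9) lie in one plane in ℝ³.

The plane through P_1, P_2, P_3 has normal n = P_1P_2 × P_1P_3 = (0, 156, 0) and equation n·P = 780.
Checking the remaining points: n·P_4 = 936, n·P_5 = 780.
Since n·P_4 = 936 ≠ 780, P_4 is off the plane and the points are not all coplanar.

No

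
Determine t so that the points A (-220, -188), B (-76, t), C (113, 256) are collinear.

4

The three points are collinear iff det[AB; AC] = 0.
This determinant is linear in t: (-333)t + (1332) = 0, so t = 4.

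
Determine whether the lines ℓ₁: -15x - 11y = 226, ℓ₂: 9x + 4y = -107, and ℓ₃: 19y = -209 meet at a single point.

The three lines meet at one point iff the augmented coefficient matrix [aᵢ bᵢ cᵢ] has rank < 3, i.e. its determinant vanishes.
Here the determinant is 0.
It vanishes, so the lines are concurrent at (-7, -11).

Yes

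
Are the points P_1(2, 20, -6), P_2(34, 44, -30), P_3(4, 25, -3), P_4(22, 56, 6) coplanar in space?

With P_1 as base: P_1P_2 = (32, 24, -24), P_1P_3 = (2, 5, 3), P_1P_4 = (20, 36, 12).
P_1P_3 × P_1P_4 = (-48, 36, -28).
P_1P_2 · (P_1P_3 × P_1P_4) = 0.
The scalar triple product vanishes, so the four points are coplanar.

Yes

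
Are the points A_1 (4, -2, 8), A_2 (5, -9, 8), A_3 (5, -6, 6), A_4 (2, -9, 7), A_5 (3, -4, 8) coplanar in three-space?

The plane through A_1, A_2, A_3 has normal n = A_1A_2 × A_1A_3 = (14, 2, 3) and equation n·P = 76.
Checking the remaining points: n·A_4 = 31, n·A_5 = 58.
Since n·A_4 = 31 ≠ 76, A_4 is off the plane and the points are not all coplanar.

No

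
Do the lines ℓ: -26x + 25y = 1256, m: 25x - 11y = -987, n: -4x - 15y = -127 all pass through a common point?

No

The three lines meet at one point iff the augmented coefficient matrix [aᵢ bᵢ cᵢ] has rank < 3, i.e. its determinant vanishes.
Here the determinant is 419.
Nonzero, so no common point exists.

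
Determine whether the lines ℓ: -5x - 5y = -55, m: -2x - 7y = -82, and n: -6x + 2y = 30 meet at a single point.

Yes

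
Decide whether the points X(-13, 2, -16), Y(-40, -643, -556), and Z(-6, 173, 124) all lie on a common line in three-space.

No

XY = (-27, -645, -540), XZ = (7, 171, 140).
Comparing components 2 and 3: (-645)(140) − (-540)(171) = 2040 ≠ 0, so XY and XZ are not parallel and the points are not collinear.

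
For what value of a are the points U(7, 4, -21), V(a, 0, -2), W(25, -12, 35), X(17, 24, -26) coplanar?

The points are coplanar iff UV · (UW × UX) = 0.
Expanding, this is linear in a: (-1040)a + (14560) = 0.
So a = 14.

14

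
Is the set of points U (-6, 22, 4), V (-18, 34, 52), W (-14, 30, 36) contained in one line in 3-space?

UV = (-12, 12, 48), UW = (-8, 8, 32).
UV × UW = (0, 0, 0).
The cross product vanishes, so the three points are collinear.

Yes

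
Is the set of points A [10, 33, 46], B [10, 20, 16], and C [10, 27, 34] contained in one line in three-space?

No

AB = (0, -13, -30), AC = (0, -6, -12).
Comparing components 2 and 3: (-13)(-12) − (-30)(-6) = -24 ≠ 0, so AB and AC are not parallel and the points are not collinear.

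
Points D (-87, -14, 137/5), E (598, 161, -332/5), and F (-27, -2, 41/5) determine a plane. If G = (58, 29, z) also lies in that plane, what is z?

136/5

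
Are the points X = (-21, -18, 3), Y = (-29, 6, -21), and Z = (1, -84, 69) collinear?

Yes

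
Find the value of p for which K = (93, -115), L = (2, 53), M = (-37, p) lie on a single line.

125

The three points are collinear iff det[KL; KM] = 0.
This determinant is linear in p: (-91)p + (11375) = 0, so p = 125.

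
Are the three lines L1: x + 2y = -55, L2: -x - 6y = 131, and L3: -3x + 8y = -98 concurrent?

Intersecting L1 and L2: solving the 2×2 system gives (x, y) = (-17, -19).
Substitute into L3: (-3)(-17) + (8)(-19) = -101.
But L3 requires -98 ≠ -101, so the three lines have no common point.

No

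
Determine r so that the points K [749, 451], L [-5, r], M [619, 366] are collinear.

-42

The three points are collinear iff det[KL; KM] = 0.
This determinant is linear in r: (130)r + (5460) = 0, so r = -42.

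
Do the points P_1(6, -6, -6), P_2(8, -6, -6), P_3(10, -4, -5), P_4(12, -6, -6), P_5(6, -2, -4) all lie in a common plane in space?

Yes

The plane through P_1, P_2, P_3 has normal n = P_1P_2 × P_1P_3 = (0, -2, 4) and equation n·P = -12.
Checking the remaining points: n·P_4 = -12, n·P_5 = -12.
All equal -12, so all 5 points lie in one plane.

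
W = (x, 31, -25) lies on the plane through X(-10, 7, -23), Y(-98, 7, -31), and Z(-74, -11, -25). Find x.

A normal to the plane is n = XY × XZ = (-144, 336, 1584).
W lies in the plane iff n · XW = 0.
This gives (-144)x + (3456) = 0, so x = 24.

24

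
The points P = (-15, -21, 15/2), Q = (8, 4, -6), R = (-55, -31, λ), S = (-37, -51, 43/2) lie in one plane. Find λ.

The points are coplanar iff PQ · (PR × PS) = 0.
Expanding, this is linear in λ: (140)λ + (-3500) = 0.
So λ = 25.

25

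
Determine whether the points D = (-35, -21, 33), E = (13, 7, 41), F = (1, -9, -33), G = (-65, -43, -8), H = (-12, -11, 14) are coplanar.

The plane through D, E, F has normal n = DE × DF = (-1944, 3456, -432) and equation n·P = -18792.
Checking the remaining points: n·G = -18792, n·H = -20736.
Since n·H = -20736 ≠ -18792, H is off the plane and the points are not all coplanar.

No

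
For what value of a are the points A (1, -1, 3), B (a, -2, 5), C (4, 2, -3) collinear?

Collinearity requires AB × AC = 0; each component is linear in a.
The y-component gives (6)a + (0) = 0, so a = 0.
The remaining components then also vanish.

0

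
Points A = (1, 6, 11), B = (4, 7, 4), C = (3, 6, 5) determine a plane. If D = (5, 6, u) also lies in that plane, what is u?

The plane through A, B, C has equation −6x + 4y − 2z = -4.
Substituting D: (-2)u + (-6) = -4, so u = -1.

-1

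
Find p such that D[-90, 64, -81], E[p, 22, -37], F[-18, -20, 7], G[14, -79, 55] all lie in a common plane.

-54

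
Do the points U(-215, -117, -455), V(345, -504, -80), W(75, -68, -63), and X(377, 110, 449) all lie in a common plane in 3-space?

No

The four points are coplanar iff the 3×3 determinant with rows UV, UW, UX is zero.
Rows: (560, -387, 375), (290, 49, 392), (592, 227, 904).
Expanding along the first row: (560)(-44688) − (-387)(30096) + (375)(36822) = 430122.
Nonzero ⇒ not coplanar.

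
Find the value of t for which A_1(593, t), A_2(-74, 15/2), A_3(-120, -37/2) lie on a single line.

The three points are collinear iff det[A_1A_2; A_1A_3] = 0.
This determinant is linear in t: (-46)t + (17687) = 0, so t = 769/2.

769/2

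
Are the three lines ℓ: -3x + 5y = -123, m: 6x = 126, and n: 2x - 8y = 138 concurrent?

Yes

Intersecting ℓ and m: solving the 2×2 system gives (x, y) = (21, -12).
Substitute into n: (2)(21) + (-8)(-12) = 138.
This equals 138, so (21, -12) lies on all three lines and they are concurrent.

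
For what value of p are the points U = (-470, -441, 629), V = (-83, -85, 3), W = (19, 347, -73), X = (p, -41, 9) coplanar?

-80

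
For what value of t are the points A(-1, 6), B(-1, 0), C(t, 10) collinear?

Collinearity: (C − A) must be parallel to (B − A) = (0, -6).
Cross-multiplying the components: (t − (-1))·(-6) = (4)·(0).
Solving gives t = -1.

-1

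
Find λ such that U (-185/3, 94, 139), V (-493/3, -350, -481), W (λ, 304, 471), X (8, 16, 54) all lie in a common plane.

Normal to plane UVX: n = (-10620, -51920, 38940); plane equation n·P = 1187080.
Requiring n·W = 1187080: (-10620)λ + (2557060) = 1187080.
So λ = 129.

129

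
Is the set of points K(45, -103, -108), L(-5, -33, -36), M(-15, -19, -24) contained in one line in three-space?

No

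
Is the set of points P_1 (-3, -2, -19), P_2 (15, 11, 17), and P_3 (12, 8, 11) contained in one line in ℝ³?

P_1P_2 = (18, 13, 36), P_1P_3 = (15, 10, 30).
P_1P_2 × P_1P_3 = (30, 0, -15).
The cross product is nonzero, so the points do not lie on one line.

No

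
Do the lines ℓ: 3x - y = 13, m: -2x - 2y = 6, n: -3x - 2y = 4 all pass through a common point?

Intersecting ℓ and m: solving the 2×2 system gives (x, y) = (5/2, -11/2).
Substitute into n: (-3)(5/2) + (-2)(-11/2) = 7/2.
But n requires 4 ≠ 7/2, so the three lines have no common point.

No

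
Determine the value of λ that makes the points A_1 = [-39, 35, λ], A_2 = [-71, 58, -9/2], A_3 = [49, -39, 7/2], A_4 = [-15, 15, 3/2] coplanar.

The points are coplanar iff A_1A_2 · (A_1A_3 × A_1A_4) = 0.
Expanding, this is linear in λ: (-272)λ + (136) = 0.
So λ = 1/2.

1/2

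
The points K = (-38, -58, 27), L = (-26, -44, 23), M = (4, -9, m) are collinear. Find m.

Direction KL = (12, 14, -4). From the x-coordinate of M, the parameter along the line is τ = (4 − (-38))/12 = 7/2.
Then m = 27 + 7/2·(-4) = 13.

13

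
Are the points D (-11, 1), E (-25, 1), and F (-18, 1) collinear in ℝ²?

Yes

DE = (-14, 0), DF = (-7, 0).
Twice the signed area of △DEF is (-14)(0) − (0)(-7) = 0.
The triangle is degenerate (zero area), so the points are collinear.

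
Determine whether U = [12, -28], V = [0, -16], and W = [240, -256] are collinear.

Yes

UV = (-12, 12), UW = (228, -228).
Twice the signed area of △UVW is (-12)(-228) − (12)(228) = 0.
The triangle is degenerate (zero area), so the points are collinear.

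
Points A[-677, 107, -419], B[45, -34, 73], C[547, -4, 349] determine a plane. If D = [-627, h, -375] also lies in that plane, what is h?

A normal to the plane is n = AB × AC = (-53676, 47712, 92442).
D lies in the plane iff n · AD = 0.
This gives (47712)h + (-3721536) = 0, so h = 78.

78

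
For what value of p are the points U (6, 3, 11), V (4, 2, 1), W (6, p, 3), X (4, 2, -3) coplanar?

Normal to plane UVX: n = (4, -8, 0); plane equation n·P = 0.
Requiring n·W = 0: (-8)p + (24) = 0.
So p = 3.

3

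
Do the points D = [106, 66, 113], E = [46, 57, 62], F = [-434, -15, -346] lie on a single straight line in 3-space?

Yes

DE = (-60, -9, -51), DF = (-540, -81, -459).
Each component of DF is 9 times the corresponding component of DE, so DF = 9·DE and the points are collinear.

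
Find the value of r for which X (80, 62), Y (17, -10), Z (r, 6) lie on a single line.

31

The three points are collinear iff det[XY; XZ] = 0.
This determinant is linear in r: (72)r + (-2232) = 0, so r = 31.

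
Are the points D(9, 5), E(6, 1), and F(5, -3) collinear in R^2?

No

DE = (-3, -4), DF = (-4, -8).
Twice the signed area of △DEF is (-3)(-8) − (-4)(-4) = 8.
The area is nonzero, so the three points are not collinear.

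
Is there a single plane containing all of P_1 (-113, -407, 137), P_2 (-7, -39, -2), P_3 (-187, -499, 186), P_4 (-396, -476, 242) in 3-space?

With P_1 as base: P_1P_2 = (106, 368, -139), P_1P_3 = (-74, -92, 49), P_1P_4 = (-283, -69, 105).
P_1P_3 × P_1P_4 = (-6279, -6097, -20930).
P_1P_2 · (P_1P_3 × P_1P_4) = 0.
The scalar triple product vanishes, so the four points are coplanar.

Yes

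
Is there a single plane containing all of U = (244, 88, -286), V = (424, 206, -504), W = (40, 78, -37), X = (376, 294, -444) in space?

Yes

The four points are coplanar iff the 3×3 determinant with rows UV, UW, UX is zero.
Rows: (180, 118, -218), (-204, -10, 249), (132, 206, -158).
Expanding along the first row: (180)(-49714) − (118)(-636) + (-218)(-40704) = 0.
Zero determinant ⇒ coplanar.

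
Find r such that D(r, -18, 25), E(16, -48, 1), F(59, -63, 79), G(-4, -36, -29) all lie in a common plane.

10

The points are coplanar iff DE · (DF × DG) = 0.
Expanding, this is linear in r: (486)r + (-4860) = 0.
So r = 10.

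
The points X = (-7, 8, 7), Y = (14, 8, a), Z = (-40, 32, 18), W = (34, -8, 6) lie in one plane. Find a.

Coplanarity ⇔ det[XY; XZ; XW] = 0.
Expanding, this is linear in a: (-456)a + (6384) = 0.
So a = 14.

14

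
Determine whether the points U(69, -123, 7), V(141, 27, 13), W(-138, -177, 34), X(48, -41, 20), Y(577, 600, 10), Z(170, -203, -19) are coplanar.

The plane through U, V, W has normal n = UV × UW = (4374, -3186, 27162) and equation n·P = 883818.
Checking the remaining points: n·X = 883818, n·Y = 883818, n·Z = 874260.
Since n·Z = 874260 ≠ 883818, Z is off the plane and the points are not all coplanar.

No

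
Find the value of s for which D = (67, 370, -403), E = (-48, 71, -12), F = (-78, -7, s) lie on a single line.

90

Direction DE = (-115, -299, 391). From the x-coordinate of F, the parameter along the line is τ = (-78 − 67)/(-115) = 29/23.
Then s = (-403) + 29/23·(391) = 90.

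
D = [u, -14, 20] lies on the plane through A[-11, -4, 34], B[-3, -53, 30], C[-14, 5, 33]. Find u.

-21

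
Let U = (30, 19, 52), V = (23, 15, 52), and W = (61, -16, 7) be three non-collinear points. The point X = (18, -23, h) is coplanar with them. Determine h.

22

Coplanarity requires UV · (UW × UX) = 0.
UV = (-7, -4, 0), UW = (31, -35, -45); the triple product is linear in h with coefficient 369 and constant term -8118.
Setting it to zero: h = 22.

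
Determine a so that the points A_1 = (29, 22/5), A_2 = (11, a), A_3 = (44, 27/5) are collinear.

16/5

Collinearity: (A_2 − A_1) must be parallel to (A_3 − A_1) = (15, 1).
Cross-multiplying the components: (a − 22/5)·(15) = (-18)·(1).
Solving gives a = 16/5.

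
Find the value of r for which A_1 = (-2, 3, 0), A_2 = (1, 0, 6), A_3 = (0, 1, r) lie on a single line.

4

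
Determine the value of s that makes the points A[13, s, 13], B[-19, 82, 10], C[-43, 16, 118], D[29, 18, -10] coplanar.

The points are coplanar iff AB · (AC × AD) = 0.
Expanding, this is linear in s: (-4704)s + (108192) = 0.
So s = 23.

23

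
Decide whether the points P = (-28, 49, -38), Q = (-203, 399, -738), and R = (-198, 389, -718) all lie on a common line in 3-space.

PQ = (-175, 350, -700), PR = (-170, 340, -680).
Each component of PR is 34/35 times the corresponding component of PQ, so PR = 34/35·PQ and the points are collinear.

Yes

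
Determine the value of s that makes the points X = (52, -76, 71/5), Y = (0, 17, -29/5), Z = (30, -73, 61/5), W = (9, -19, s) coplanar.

6/5

Normal to plane XYZ: n = (-126, 336, 1890); plane equation n·P = -5250.
Requiring n·W = -5250: (1890)s + (-7518) = -5250.
So s = 6/5.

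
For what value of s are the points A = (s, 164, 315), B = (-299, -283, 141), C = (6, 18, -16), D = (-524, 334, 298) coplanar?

-569

The points are coplanar iff AB · (AC × AD) = 0.
Expanding, this is linear in s: (-144126)s + (-82007694) = 0.
So s = -569.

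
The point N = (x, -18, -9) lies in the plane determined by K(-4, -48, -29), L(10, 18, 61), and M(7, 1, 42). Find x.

The plane through K, L, M has equation 276x − 4y − 40z = 248.
Substituting N: (276)x + (432) = 248, so x = -2/3.

-2/3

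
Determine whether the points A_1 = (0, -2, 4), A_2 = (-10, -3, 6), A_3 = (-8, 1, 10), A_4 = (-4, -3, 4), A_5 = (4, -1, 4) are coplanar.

No

The plane through A_1, A_2, A_3 has normal n = A_1A_2 × A_1A_3 = (-12, 44, -38) and equation n·P = -240.
Checking the remaining points: n·A_4 = -236, n·A_5 = -244.
Since n·A_4 = -236 ≠ -240, A_4 is off the plane and the points are not all coplanar.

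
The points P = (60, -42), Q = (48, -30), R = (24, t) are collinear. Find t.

-6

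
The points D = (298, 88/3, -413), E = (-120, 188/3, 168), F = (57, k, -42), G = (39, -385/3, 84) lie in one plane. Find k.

Normal to plane DEG: n = (108171, 57267, 74538); plane equation n·P = 3130596.
Requiring n·F = 3130596: (57267)k + (3035151) = 3130596.
So k = 5/3.

5/3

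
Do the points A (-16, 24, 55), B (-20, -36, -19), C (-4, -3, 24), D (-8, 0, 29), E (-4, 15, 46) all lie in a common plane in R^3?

The plane through A, B, C has normal n = AB × AC = (-138, -1012, 828) and equation n·P = 23460.
Checking the remaining points: n·D = 25116, n·E = 23460.
Since n·D = 25116 ≠ 23460, D is off the plane and the points are not all coplanar.

No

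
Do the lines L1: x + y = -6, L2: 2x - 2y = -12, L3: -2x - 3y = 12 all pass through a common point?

Yes

Intersecting L1 and L2: solving the 2×2 system gives (x, y) = (-6, 0).
Substitute into L3: (-2)(-6) + (-3)(0) = 12.
This equals 12, so (-6, 0) lies on all three lines and they are concurrent.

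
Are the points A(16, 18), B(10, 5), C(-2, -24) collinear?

AB = (-6, -13), AC = (-18, -42).
If collinear, AC would be a scalar multiple of AB. But (-6)·(-42) ≠ (-13)·(-18) (difference 18), so they are not parallel; the points are not collinear.

No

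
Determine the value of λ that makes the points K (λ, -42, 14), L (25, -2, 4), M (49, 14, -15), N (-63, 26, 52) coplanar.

25

Coplanarity ⇔ det[KL; KM; KN] = 0.
Expanding, this is linear in λ: (-1300)λ + (32500) = 0.
So λ = 25.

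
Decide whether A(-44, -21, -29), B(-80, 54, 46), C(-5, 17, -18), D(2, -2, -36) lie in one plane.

Yes

The four points are coplanar iff the 3×3 determinant with rows AB, AC, AD is zero.
Rows: (-36, 75, 75), (39, 38, 11), (46, 19, -7).
Expanding along the first row: (-36)(-475) − (75)(-779) + (75)(-1007) = 0.
Zero determinant ⇒ coplanar.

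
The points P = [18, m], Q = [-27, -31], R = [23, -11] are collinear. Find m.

The three points are collinear iff det[PQ; PR] = 0.
This determinant is linear in m: (50)m + (650) = 0, so m = -13.

-13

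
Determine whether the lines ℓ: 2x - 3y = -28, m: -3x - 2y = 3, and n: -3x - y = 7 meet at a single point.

No

Lines aᵢx + bᵢy = cᵢ with pairwise distinct directions are concurrent exactly when det[aᵢ bᵢ cᵢ] = 0.
Here the determinant is 26.
Nonzero, so no common point exists.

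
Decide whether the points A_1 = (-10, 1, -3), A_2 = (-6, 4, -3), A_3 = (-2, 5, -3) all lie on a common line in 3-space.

A_1A_2 = (4, 3, 0), A_1A_3 = (8, 4, 0).
Comparing components 1 and 2: (4)(4) − (3)(8) = -8 ≠ 0, so A_1A_2 and A_1A_3 are not parallel and the points are not collinear.

No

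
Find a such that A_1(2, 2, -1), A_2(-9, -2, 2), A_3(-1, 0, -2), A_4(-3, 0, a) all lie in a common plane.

0

The points are coplanar iff A_1A_2 · (A_1A_3 × A_1A_4) = 0.
Expanding, this is linear in a: (10)a + (0) = 0.
So a = 0.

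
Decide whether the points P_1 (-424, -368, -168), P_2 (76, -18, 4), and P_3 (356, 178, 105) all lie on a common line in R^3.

No

P_1P_2 = (500, 350, 172), P_1P_3 = (780, 546, 273).
Comparing components 2 and 3: (350)(273) − (172)(546) = 1638 ≠ 0, so P_1P_2 and P_1P_3 are not parallel and the points are not collinear.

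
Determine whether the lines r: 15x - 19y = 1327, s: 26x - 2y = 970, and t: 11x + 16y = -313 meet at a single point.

Intersecting r and s: solving the 2×2 system gives (x, y) = (34, -43).
Substitute into t: (11)(34) + (16)(-43) = -314.
But t requires -313 ≠ -314, so the three lines have no common point.

No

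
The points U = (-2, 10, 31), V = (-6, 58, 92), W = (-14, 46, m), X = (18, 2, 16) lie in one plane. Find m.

79

The points are coplanar iff UV · (UW × UX) = 0.
Expanding, this is linear in m: (928)m + (-73312) = 0.
So m = 79.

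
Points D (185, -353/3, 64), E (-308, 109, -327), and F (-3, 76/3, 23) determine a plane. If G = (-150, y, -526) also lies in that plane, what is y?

-400/3

The plane through D, E, F has equation (139859/3)x + 53295y − (83657/3)z = 1706732/3.
Substituting G: (53295)y + (23024732/3) = 1706732/3, so y = -400/3.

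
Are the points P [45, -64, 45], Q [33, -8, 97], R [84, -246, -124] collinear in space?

Yes

PQ = (-12, 56, 52), PR = (39, -182, -169).
Each component of PR is -13/4 times the corresponding component of PQ, so PR = -13/4·PQ and the points are collinear.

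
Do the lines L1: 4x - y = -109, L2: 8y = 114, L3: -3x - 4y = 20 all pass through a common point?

The three lines meet at one point iff the augmented coefficient matrix [aᵢ bᵢ cᵢ] has rank < 3, i.e. its determinant vanishes.
Here the determinant is 190.
Nonzero, so no common point exists.

No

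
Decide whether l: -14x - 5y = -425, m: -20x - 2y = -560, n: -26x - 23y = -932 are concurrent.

The three lines meet at one point iff the augmented coefficient matrix [aᵢ bᵢ cᵢ] has rank < 3, i.e. its determinant vanishes.
Here the determinant is 1224.
Nonzero, so no common point exists.

No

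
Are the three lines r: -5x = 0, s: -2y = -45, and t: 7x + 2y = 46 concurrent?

No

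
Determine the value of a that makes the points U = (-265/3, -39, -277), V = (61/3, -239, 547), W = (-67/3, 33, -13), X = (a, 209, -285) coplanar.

Normal to plane UVW: n = (-112128, 25696, 21024); plane equation n·P = 3078848.
Requiring n·X = 3078848: (-112128)a + (-621376) = 3078848.
So a = -33.

-33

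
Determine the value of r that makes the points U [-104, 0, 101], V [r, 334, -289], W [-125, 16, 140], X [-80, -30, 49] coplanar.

334

Coplanarity ⇔ det[UV; UW; UX] = 0.
Expanding, this is linear in r: (338)r + (-112892) = 0.
So r = 334.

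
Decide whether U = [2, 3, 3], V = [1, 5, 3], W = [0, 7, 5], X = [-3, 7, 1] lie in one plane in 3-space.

The four points are coplanar iff the 3×3 determinant with rows UV, UW, UX is zero.
Rows: (-1, 2, 0), (-2, 4, 2), (-5, 4, -2).
Expanding along the first row: (-1)(-16) − (2)(14) + (0)(12) = -12.
Nonzero ⇒ not coplanar.

No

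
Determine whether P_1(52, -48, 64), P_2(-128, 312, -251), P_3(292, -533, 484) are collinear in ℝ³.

No

P_1P_2 = (-180, 360, -315), P_1P_3 = (240, -485, 420).
P_1P_2 × P_1P_3 = (-1575, 0, 900).
The cross product is nonzero, so the points do not lie on one line.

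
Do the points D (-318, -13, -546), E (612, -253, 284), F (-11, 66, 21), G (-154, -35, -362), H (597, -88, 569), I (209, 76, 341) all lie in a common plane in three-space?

Yes

The plane through D, E, F has normal n = DE × DF = (-201650, -272500, 147150) and equation n·P = -12676700.
Checking the remaining points: n·G = -12676700, n·H = -12676700, n·I = -12676700.
All equal -12676700, so all 6 points lie in one plane.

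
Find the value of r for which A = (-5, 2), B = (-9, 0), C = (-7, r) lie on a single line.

1

Collinearity: (C − A) must be parallel to (B − A) = (-4, -2).
Cross-multiplying the components: (r − 2)·(-4) = (-2)·(-2).
Solving gives r = 1.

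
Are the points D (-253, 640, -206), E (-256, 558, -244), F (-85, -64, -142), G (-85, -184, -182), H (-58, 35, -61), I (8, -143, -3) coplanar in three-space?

The plane through D, E, F has normal n = DE × DF = (-32000, -6192, 15888) and equation n·P = 860192.
Checking the remaining points: n·G = 967712, n·H = 670112, n·I = 581792.
Since n·G = 967712 ≠ 860192, G is off the plane and the points are not all coplanar.

No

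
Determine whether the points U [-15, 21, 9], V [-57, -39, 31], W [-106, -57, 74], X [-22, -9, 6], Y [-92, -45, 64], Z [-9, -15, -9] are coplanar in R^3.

Yes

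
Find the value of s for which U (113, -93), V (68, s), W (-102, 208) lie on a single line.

-30

The three points are collinear iff det[UV; UW] = 0.
This determinant is linear in s: (215)s + (6450) = 0, so s = -30.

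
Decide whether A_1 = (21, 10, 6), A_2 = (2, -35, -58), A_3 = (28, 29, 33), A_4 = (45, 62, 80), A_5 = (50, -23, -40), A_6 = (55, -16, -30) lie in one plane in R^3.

The plane through A_1, A_2, A_3 has normal n = A_1A_2 × A_1A_3 = (1, 65, -46) and equation n·P = 395.
Checking the remaining points: n·A_4 = 395, n·A_5 = 395, n·A_6 = 395.
All equal 395, so all 6 points lie in one plane.

Yes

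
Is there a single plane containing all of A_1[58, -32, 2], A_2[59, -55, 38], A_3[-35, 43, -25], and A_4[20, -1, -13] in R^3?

A normal to the plane through A_1, A_2, A_3 is n = A_1A_2 × A_1A_3 = (-2079, -3321, -2064).
The plane has equation n·P = -18438. For A_4: n·A_4 = -11427.
-11427 ≠ -18438, so A_4 is off the plane.

No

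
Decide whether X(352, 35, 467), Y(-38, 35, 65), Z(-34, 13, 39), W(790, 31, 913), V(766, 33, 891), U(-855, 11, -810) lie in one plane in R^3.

Yes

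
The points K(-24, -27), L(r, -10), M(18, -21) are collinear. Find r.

95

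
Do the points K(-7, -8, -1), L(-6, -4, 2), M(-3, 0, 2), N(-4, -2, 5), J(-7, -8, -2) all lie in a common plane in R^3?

The plane through K, L, M has normal n = KL × KM = (-12, 9, -8) and equation n·P = 20.
Checking the remaining points: n·N = -10, n·J = 28.
Since n·N = -10 ≠ 20, N is off the plane and the points are not all coplanar.

No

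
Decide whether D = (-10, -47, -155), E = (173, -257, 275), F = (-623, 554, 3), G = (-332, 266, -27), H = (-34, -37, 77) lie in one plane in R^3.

No

The plane through D, E, F has normal n = DE × DF = (-291610, -292504, -18747) and equation n·P = 19569573.
Checking the remaining points: n·G = 19514625, n·H = 19293869.
Since n·G = 19514625 ≠ 19569573, G is off the plane and the points are not all coplanar.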